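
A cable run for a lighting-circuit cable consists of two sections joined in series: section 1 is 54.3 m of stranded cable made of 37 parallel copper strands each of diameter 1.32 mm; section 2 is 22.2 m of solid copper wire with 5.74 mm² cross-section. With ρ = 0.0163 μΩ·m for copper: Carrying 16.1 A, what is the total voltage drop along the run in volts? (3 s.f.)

ρ = 0.0163 μΩ·m = 1.63×10^-8 Ω·m
Section 1: A_strand = π(6.6000e-04)² = 1.368e-06 m²; R₁ = ρL/(N·A_s) = (1.63×10^-8)(54.3)/(37×1.368e-06) = 0.01748 Ω
Section 2: A = 5.74 mm² = 5.740e-06 m²
R₂ = (1.63×10^-8)(22.2)/(5.740e-06) = 0.06304 Ω
R = R₁ + R₂ = 0.08052 Ω
V = IR = 16.1 × 0.08052 = 1.30 V

1.30 V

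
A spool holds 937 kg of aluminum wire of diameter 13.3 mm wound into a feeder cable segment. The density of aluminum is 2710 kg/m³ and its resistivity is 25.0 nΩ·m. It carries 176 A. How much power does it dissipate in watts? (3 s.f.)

ρ = 25.0 nΩ·m = 2.50×10^-8 Ω·m
A = π(d/2)² = π(6.6500e-03 m)² = 1.3893e-04 m²
L = m/(density·A) = 937/(2710×1.3893e-04) = 2489 m
R = ρL/A = (2.50×10^-8)(2489)/(1.3893e-04) = 0.4478 Ω
P = I²R = (176)² × 0.4478 = 13900 W

13900 W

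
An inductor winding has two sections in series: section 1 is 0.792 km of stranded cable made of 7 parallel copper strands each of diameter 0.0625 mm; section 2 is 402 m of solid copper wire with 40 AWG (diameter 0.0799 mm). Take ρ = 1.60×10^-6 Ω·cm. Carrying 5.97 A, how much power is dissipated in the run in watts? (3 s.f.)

ρ = 1.60×10^-6 Ω·cm = 1.60×10^-8 Ω·m
Section 1: A_strand = π(3.1250e-05)² = 3.068e-09 m²; R₁ = ρL/(N·A_s) = (1.60×10^-8)(792)/(7×3.068e-09) = 590.1 Ω
Section 2: A = π(0.0799/2 mm)² = π(3.9950e-05 m)² = 5.014e-09 m²
R₂ = (1.60×10^-8)(402)/(5.014e-09) = 1283 Ω
R = R₁ + R₂ = 1873 Ω
P = I²R = (5.97)² × 1873 = 66800 W

66800 W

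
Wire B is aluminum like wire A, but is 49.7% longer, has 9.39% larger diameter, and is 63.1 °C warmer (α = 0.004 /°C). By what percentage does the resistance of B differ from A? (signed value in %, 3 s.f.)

56.7%

R ∝ ρL/d² with ρ ∝ (1+αΔT), so R_B/R_A = (1 + 49.7/100) × (1 + 9.39/100)⁻² × (1 + 0.004×63.1)
= 1.497 × 0.8357 × 1.252 = 1.567
(R_B − R_A)/R_A = 1.567 − 1 = 56.7%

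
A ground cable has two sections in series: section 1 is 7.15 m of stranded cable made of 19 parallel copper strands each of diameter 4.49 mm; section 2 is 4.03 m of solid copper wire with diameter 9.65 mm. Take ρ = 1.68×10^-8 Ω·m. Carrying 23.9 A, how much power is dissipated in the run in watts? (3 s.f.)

0.757 W

Section 1: A_strand = π(2.2450e-03)² = 1.583e-05 m²; R₁ = ρL/(N·A_s) = (1.68×10^-8)(7.15)/(19×1.583e-05) = 3.993×10^-4 Ω
Section 2: A = π(d/2)² = π(4.8250e-03 m)² = 7.314e-05 m²
R₂ = (1.68×10^-8)(4.03)/(7.314e-05) = 9.257×10^-4 Ω
R = R₁ + R₂ = 0.001325 Ω
P = I²R = (23.9)² × 0.001325 = 0.757 W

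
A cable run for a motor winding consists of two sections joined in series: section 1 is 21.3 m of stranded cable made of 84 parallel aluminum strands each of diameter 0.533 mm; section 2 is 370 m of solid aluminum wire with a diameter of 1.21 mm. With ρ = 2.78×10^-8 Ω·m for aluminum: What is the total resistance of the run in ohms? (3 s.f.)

Section 1: A_strand = π(2.6650e-04)² = 2.231e-07 m²; R₁ = ρL/(N·A_s) = (2.78×10^-8)(21.3)/(84×2.231e-07) = 0.03159 Ω
Section 2: A = π(d/2)² = π(6.0500e-04 m)² = 1.150e-06 m²
R₂ = (2.78×10^-8)(370)/(1.150e-06) = 8.945 Ω
R = R₁ + R₂ = 8.98 Ω

8.98 Ω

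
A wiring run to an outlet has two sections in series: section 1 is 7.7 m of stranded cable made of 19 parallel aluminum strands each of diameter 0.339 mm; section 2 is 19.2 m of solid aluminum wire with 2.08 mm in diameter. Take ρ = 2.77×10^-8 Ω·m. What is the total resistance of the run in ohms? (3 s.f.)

Section 1: A_strand = π(1.6950e-04)² = 9.026e-08 m²; R₁ = ρL/(N·A_s) = (2.77×10^-8)(7.7)/(19×9.026e-08) = 0.1244 Ω
Section 2: A = π(d/2)² = π(1.0400e-03 m)² = 3.398e-06 m²
R₂ = (2.77×10^-8)(19.2)/(3.398e-06) = 0.1565 Ω
R = R₁ + R₂ = 0.281 Ω

0.281 Ω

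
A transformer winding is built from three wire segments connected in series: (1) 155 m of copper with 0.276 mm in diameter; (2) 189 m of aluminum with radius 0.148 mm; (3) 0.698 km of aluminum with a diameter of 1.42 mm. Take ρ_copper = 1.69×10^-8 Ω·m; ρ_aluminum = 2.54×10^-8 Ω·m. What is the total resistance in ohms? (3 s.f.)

125 Ω

Seg 1: A = π(d/2)² = π(1.3800e-04 m)² = 5.983e-08 m²
R_1 = (1.69×10^-8)(155)/(5.983e-08) = 43.78 Ω
Seg 2: A = πr² = π(1.4800e-04 m)² = 6.881e-08 m²
R_2 = (2.54×10^-8)(189)/(6.881e-08) = 69.76 Ω
Seg 3: A = π(d/2)² = π(7.1000e-04 m)² = 1.584e-06 m²
R_3 = (2.54×10^-8)(698)/(1.584e-06) = 11.19 Ω
R_total = R_1 + R_2 + R_3 = 125 Ω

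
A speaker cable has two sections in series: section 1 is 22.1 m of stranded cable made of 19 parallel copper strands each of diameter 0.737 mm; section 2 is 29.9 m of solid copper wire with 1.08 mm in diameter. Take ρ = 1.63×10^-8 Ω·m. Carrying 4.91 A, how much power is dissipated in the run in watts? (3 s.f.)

13.9 W

Section 1: A_strand = π(3.6850e-04)² = 4.266e-07 m²; R₁ = ρL/(N·A_s) = (1.63×10^-8)(22.1)/(19×4.266e-07) = 0.04444 Ω
Section 2: A = π(d/2)² = π(5.4000e-04 m)² = 9.161e-07 m²
R₂ = (1.63×10^-8)(29.9)/(9.161e-07) = 0.532 Ω
R = R₁ + R₂ = 0.5765 Ω
P = I²R = (4.91)² × 0.5765 = 13.9 W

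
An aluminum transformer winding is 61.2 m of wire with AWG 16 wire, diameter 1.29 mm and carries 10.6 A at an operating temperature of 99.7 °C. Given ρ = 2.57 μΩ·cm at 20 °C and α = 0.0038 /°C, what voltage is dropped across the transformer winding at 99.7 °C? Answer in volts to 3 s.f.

16.6 V

ρ = 2.57 μΩ·cm = 2.57×10^-8 Ω·m
A = π(1.29/2 mm)² = π(6.4500e-04 m)² = 1.307e-06 m²
R₍20₎ = ρL/A = (2.57×10^-8)(61.2)/(1.307e-06) = 1.203 Ω
R₍99.7₎ = R₍20₎(1 + αΔT) = 1.203 × (1 + 0.0038×79.7) = 1.568 Ω
V = IR = 10.6 × 1.568 = 16.6 V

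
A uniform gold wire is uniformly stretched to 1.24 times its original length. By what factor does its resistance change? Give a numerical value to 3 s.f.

1.54

Volume constant ⇒ A' = A/k with k = 1.24. R' = ρ(kL)/(A/k) = k²R.
Factor = 1.54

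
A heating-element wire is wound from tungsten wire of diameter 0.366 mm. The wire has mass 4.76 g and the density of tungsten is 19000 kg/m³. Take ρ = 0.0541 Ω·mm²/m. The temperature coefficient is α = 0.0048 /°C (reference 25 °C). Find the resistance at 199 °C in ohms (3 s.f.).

2.25 Ω

ρ = 0.0541 Ω·mm²/m = 5.41×10^-8 Ω·m
A = π(d/2)² = π(1.8300e-04 m)² = 1.0521e-07 m²
L = m/(density·A) = 0.00476/(19000×1.0521e-07) = 2.381 m
R = ρL/A = (5.41×10^-8)(2.381)/(1.0521e-07) = 1.224 Ω
R(199 °C) = 1.224 × (1 + 0.0048×174) = 2.25 Ω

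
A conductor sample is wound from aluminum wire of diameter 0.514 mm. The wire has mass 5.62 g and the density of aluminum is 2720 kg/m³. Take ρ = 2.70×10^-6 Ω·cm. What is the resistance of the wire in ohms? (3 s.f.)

ρ = 2.70×10^-6 Ω·cm = 2.70×10^-8 Ω·m
A = π(d/2)² = π(2.5700e-04 m)² = 2.0750e-07 m²
L = m/(density·A) = 0.00562/(2720×2.0750e-07) = 9.958 m
R = ρL/A = (2.70×10^-8)(9.958)/(2.0750e-07) = 1.30 Ω

1.30 Ω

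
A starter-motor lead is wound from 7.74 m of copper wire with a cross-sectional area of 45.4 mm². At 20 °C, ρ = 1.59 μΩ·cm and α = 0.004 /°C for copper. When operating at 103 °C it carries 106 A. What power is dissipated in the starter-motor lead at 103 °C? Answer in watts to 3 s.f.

40.6 W

ρ = 1.59 μΩ·cm = 1.59×10^-8 Ω·m
A = 45.4 mm² = 4.540e-05 m²
R₍20₎ = ρL/A = (1.59×10^-8)(7.74)/(4.540e-05) = 0.002711 Ω
R₍103₎ = R₍20₎(1 + αΔT) = 0.002711 × (1 + 0.004×83) = 0.003611 Ω
P = I²R = (106)² × 0.003611 = 40.6 W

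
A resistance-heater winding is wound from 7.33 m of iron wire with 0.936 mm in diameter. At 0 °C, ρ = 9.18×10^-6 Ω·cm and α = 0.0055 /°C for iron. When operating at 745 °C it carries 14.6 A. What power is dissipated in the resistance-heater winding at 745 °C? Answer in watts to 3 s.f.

ρ = 9.18×10^-6 Ω·cm = 9.18×10^-8 Ω·m
A = π(d/2)² = π(4.6800e-04 m)² = 6.881e-07 m²
R₍0₎ = ρL/A = (9.18×10^-8)(7.33)/(6.881e-07) = 0.9779 Ω
R₍745₎ = R₍0₎(1 + αΔT) = 0.9779 × (1 + 0.0055×745) = 4.985 Ω
P = I²R = (14.6)² × 4.985 = 1060 W

1060 W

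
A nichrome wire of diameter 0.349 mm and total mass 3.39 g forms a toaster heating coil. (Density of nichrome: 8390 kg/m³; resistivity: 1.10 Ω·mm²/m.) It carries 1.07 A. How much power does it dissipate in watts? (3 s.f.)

55.6 W

ρ = 1.10 Ω·mm²/m = 1.10×10^-6 Ω·m
A = π(d/2)² = π(1.7450e-04 m)² = 9.5662e-08 m²
L = m/(density·A) = 0.00339/(8390×9.5662e-08) = 4.224 m
R = ρL/A = (1.10×10^-6)(4.224)/(9.5662e-08) = 48.57 Ω
P = I²R = (1.07)² × 48.57 = 55.6 W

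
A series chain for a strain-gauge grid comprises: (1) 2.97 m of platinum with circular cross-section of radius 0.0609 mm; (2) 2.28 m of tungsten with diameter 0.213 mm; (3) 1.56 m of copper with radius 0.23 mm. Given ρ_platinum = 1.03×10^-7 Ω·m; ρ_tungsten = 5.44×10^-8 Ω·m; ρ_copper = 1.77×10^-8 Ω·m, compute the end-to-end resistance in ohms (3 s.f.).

29.9 Ω

Seg 1: A = πr² = π(6.0900e-05 m)² = 1.165e-08 m²
R_1 = (1.03×10^-7)(2.97)/(1.165e-08) = 26.25 Ω
Seg 2: A = π(d/2)² = π(1.0650e-04 m)² = 3.563e-08 m²
R_2 = (5.44×10^-8)(2.28)/(3.563e-08) = 3.481 Ω
Seg 3: A = πr² = π(2.3000e-04 m)² = 1.662e-07 m²
R_3 = (1.77×10^-8)(1.56)/(1.662e-07) = 0.1661 Ω
R_total = R_1 + R_2 + R_3 = 29.9 Ω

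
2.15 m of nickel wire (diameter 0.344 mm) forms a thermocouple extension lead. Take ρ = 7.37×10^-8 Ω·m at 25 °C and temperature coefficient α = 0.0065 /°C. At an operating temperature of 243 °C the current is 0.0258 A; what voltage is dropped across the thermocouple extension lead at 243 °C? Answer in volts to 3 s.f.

0.106 V

A = π(d/2)² = π(1.7200e-04 m)² = 9.294e-08 m²
R₍25₎ = ρL/A = (7.37×10^-8)(2.15)/(9.294e-08) = 1.705 Ω
R₍243₎ = R₍25₎(1 + αΔT) = 1.705 × (1 + 0.0065×218) = 4.121 Ω
V = IR = 0.0258 × 4.121 = 0.106 V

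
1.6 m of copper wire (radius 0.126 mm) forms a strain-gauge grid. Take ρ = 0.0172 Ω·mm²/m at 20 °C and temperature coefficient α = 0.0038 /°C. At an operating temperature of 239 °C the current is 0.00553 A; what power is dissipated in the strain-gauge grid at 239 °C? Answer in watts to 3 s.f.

ρ = 0.0172 Ω·mm²/m = 1.72×10^-8 Ω·m
A = πr² = π(1.2600e-04 m)² = 4.988e-08 m²
R₍20₎ = ρL/A = (1.72×10^-8)(1.6)/(4.988e-08) = 0.5518 Ω
R₍239₎ = R₍20₎(1 + αΔT) = 0.5518 × (1 + 0.0038×219) = 1.011 Ω
P = I²R = (0.00553)² × 1.011 = 3.09×10^-5 W

3.09×10^-5 W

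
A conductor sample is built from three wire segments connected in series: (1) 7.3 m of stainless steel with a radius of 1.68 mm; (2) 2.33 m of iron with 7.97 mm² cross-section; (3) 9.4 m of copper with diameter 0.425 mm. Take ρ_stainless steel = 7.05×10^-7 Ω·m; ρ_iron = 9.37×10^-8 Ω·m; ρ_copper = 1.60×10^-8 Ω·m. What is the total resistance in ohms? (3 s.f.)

1.67 Ω

Seg 1: A = πr² = π(1.6800e-03 m)² = 8.867e-06 m²
R_1 = (7.05×10^-7)(7.3)/(8.867e-06) = 0.5804 Ω
Seg 2: A = 7.97 mm² = 7.970e-06 m²
R_2 = (9.37×10^-8)(2.33)/(7.970e-06) = 0.02739 Ω
Seg 3: A = π(d/2)² = π(2.1250e-04 m)² = 1.419e-07 m²
R_3 = (1.60×10^-8)(9.4)/(1.419e-07) = 1.06 Ω
R_total = R_1 + R_2 + R_3 = 1.67 Ω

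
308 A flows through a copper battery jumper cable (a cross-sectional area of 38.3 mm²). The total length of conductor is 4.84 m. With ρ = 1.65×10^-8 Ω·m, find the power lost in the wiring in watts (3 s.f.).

A = 38.3 mm² = 3.830e-05 m²
R = ρL/A = (1.65×10^-8)(4.84)/(3.830e-05) = 0.002085 Ω
P = I²R = (308)² × 0.002085 = 198 W

198 W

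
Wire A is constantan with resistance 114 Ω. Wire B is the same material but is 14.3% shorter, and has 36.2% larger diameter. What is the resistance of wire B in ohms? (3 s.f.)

R ∝ L/d², so R_B/R_A = (1 − 14.3/100) × (1 + 36.2/100)⁻²
= 0.857 × 0.5391 = 0.462
R_B = 0.462 × 114 = 52.7 Ω

52.7 Ω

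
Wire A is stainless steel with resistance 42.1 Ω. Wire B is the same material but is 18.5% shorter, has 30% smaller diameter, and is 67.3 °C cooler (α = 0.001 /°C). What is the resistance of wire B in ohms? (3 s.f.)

65.3 Ω

R ∝ ρL/d² with ρ ∝ (1+αΔT), so R_B/R_A = (1 − 18.5/100) × (1 − 30/100)⁻² × (1 − 0.001×67.3)
= 0.815 × 2.041 × 0.9327 = 1.551
R_B = 1.551 × 42.1 = 65.3 Ω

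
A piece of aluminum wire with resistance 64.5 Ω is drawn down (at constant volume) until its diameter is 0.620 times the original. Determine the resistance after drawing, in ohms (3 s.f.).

Volume constant ⇒ L' = L/r² with r = 0.62. R' = ρL'/A' = ρ(L/r²)/(πr²d₀²/4) = R/r⁴.
R' = 6.768 × 64.5 = 437 Ω

437 Ω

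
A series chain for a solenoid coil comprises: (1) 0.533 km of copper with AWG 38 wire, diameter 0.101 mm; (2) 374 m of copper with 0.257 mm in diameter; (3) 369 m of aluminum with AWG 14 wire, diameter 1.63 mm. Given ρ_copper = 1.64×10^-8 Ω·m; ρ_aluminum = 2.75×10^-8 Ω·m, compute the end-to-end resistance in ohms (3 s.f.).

1210 Ω

Seg 1: A = π(0.101/2 mm)² = π(5.0500e-05 m)² = 8.012e-09 m²
R_1 = (1.64×10^-8)(533)/(8.012e-09) = 1091 Ω
Seg 2: A = π(d/2)² = π(1.2850e-04 m)² = 5.187e-08 m²
R_2 = (1.64×10^-8)(374)/(5.187e-08) = 118.2 Ω
Seg 3: A = π(1.63/2 mm)² = π(8.1500e-04 m)² = 2.087e-06 m²
R_3 = (2.75×10^-8)(369)/(2.087e-06) = 4.863 Ω
R_total = R_1 + R_2 + R_3 = 1210 Ω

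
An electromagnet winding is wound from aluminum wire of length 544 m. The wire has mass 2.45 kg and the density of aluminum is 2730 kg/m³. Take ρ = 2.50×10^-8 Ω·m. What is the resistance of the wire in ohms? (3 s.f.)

8.24 Ω

A = m/(density·L) = 2.45/(2730×544) = 1.6497e-06 m²
R = ρL/A = (2.50×10^-8)(544)/(1.6497e-06) = 8.24 Ω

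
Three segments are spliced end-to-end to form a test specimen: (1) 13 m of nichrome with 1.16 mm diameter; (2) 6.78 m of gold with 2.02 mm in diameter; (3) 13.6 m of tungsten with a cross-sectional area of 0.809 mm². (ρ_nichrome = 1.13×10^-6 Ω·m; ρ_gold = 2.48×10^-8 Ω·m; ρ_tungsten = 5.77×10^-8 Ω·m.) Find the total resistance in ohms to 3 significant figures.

14.9 Ω

Seg 1: A = π(d/2)² = π(5.8000e-04 m)² = 1.057e-06 m²
R_1 = (1.13×10^-6)(13)/(1.057e-06) = 13.9 Ω
Seg 2: A = π(d/2)² = π(1.0100e-03 m)² = 3.205e-06 m²
R_2 = (2.48×10^-8)(6.78)/(3.205e-06) = 0.05247 Ω
Seg 3: A = 0.809 mm² = 8.090e-07 m²
R_3 = (5.77×10^-8)(13.6)/(8.090e-07) = 0.97 Ω
R_total = R_1 + R_2 + R_3 = 14.9 Ω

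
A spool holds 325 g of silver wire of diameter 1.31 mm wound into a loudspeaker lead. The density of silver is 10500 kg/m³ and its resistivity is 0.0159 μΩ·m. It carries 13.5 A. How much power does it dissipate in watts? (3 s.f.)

ρ = 0.0159 μΩ·m = 1.59×10^-8 Ω·m
A = π(d/2)² = π(6.5500e-04 m)² = 1.3478e-06 m²
L = m/(density·A) = 0.325/(10500×1.3478e-06) = 22.96 m
R = ρL/A = (1.59×10^-8)(22.96)/(1.3478e-06) = 0.2709 Ω
P = I²R = (13.5)² × 0.2709 = 49.4 W

49.4 W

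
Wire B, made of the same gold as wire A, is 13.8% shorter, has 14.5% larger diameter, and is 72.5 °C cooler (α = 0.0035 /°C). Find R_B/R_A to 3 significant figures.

R ∝ ρL/d² with ρ ∝ (1+αΔT), so R_B/R_A = (1 − 13.8/100) × (1 + 14.5/100)⁻² × (1 − 0.0035×72.5)
= 0.862 × 0.7628 × 0.7462 = 0.491

0.491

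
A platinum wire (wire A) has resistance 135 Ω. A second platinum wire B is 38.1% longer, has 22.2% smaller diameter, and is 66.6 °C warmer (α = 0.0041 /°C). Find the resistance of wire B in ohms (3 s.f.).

392 Ω

R ∝ ρL/d² with ρ ∝ (1+αΔT), so R_B/R_A = (1 + 38.1/100) × (1 − 22.2/100)⁻² × (1 + 0.0041×66.6)
= 1.381 × 1.652 × 1.273 = 2.905
R_B = 2.905 × 135 = 392 Ω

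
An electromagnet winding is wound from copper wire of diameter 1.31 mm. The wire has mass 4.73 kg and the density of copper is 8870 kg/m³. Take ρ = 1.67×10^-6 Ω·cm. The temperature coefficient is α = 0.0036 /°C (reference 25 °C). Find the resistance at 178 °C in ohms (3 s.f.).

7.60 Ω

ρ = 1.67×10^-6 Ω·cm = 1.67×10^-8 Ω·m
A = π(d/2)² = π(6.5500e-04 m)² = 1.3478e-06 m²
L = m/(density·A) = 4.73/(8870×1.3478e-06) = 395.6 m
R = ρL/A = (1.67×10^-8)(395.6)/(1.3478e-06) = 4.902 Ω
R(178 °C) = 4.902 × (1 + 0.0036×153) = 7.60 Ω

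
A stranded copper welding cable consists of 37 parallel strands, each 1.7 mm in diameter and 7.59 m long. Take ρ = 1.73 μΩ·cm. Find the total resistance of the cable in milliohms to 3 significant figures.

1.56 mΩ

ρ = 1.73 μΩ·cm = 1.73×10^-8 Ω·m
A_strand = π(8.5000e-04 m)² = 2.270e-06 m²
R_strand = ρL/A = (1.73×10^-8)(7.59)/(2.270e-06) = 0.05785 Ω
R_total = R_strand/N = 0.05785/37 = 1.56 mΩ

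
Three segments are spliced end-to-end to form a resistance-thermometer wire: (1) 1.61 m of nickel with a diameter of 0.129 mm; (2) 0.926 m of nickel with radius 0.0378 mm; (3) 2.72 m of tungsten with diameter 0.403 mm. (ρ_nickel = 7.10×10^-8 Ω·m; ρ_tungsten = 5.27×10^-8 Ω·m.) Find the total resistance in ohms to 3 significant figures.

Seg 1: A = π(d/2)² = π(6.4500e-05 m)² = 1.307e-08 m²
R_1 = (7.10×10^-8)(1.61)/(1.307e-08) = 8.746 Ω
Seg 2: A = πr² = π(3.7800e-05 m)² = 4.489e-09 m²
R_2 = (7.10×10^-8)(0.926)/(4.489e-09) = 14.65 Ω
Seg 3: A = π(d/2)² = π(2.0150e-04 m)² = 1.276e-07 m²
R_3 = (5.27×10^-8)(2.72)/(1.276e-07) = 1.124 Ω
R_total = R_1 + R_2 + R_3 = 24.5 Ω

24.5 Ω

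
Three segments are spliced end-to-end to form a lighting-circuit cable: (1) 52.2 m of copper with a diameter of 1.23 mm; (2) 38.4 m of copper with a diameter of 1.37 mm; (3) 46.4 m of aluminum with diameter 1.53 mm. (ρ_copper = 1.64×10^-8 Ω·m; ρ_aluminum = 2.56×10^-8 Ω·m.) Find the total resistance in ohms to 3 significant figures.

1.79 Ω

Seg 1: A = π(d/2)² = π(6.1500e-04 m)² = 1.188e-06 m²
R_1 = (1.64×10^-8)(52.2)/(1.188e-06) = 0.7205 Ω
Seg 2: A = π(d/2)² = π(6.8500e-04 m)² = 1.474e-06 m²
R_2 = (1.64×10^-8)(38.4)/(1.474e-06) = 0.4272 Ω
Seg 3: A = π(d/2)² = π(7.6500e-04 m)² = 1.839e-06 m²
R_3 = (2.56×10^-8)(46.4)/(1.839e-06) = 0.6461 Ω
R_total = R_1 + R_2 + R_3 = 1.79 Ω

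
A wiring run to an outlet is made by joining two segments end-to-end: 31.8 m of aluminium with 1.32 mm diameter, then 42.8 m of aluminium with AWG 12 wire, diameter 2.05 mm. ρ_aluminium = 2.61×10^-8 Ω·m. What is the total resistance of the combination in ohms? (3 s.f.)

0.945 Ω

Segment 1: A = π(d/2)² = π(6.6000e-04 m)² = 1.368e-06 m²
R₁ = ρL/A = (2.61×10^-8)(31.8)/(1.368e-06) = 0.6065 Ω
Segment 2: A = π(2.05/2 mm)² = π(1.0250e-03 m)² = 3.301e-06 m²
R₂ = (2.61×10^-8)(42.8)/(3.301e-06) = 0.3384 Ω
R = R₁ + R₂ = 0.945 Ω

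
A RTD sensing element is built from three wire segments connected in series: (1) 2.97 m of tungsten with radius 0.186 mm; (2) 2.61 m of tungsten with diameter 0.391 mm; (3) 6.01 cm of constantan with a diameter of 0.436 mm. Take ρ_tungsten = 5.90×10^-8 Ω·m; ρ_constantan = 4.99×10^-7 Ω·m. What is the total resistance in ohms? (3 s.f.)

3.10 Ω

Seg 1: A = πr² = π(1.8600e-04 m)² = 1.087e-07 m²
R_1 = (5.90×10^-8)(2.97)/(1.087e-07) = 1.612 Ω
Seg 2: A = π(d/2)² = π(1.9550e-04 m)² = 1.201e-07 m²
R_2 = (5.90×10^-8)(2.61)/(1.201e-07) = 1.282 Ω
Seg 3: A = π(d/2)² = π(2.1800e-04 m)² = 1.493e-07 m²
R_3 = (4.99×10^-7)(0.0601)/(1.493e-07) = 0.2009 Ω
R_total = R_1 + R_2 + R_3 = 3.10 Ω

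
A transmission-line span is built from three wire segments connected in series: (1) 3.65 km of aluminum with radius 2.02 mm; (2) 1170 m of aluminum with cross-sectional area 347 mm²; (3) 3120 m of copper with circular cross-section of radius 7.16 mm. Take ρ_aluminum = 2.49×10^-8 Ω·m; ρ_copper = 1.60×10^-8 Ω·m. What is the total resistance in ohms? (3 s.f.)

7.48 Ω

Seg 1: A = πr² = π(2.0200e-03 m)² = 1.282e-05 m²
R_1 = (2.49×10^-8)(3650)/(1.282e-05) = 7.09 Ω
Seg 2: A = 347 mm² = 3.470e-04 m²
R_2 = (2.49×10^-8)(1170)/(3.470e-04) = 0.08396 Ω
Seg 3: A = πr² = π(7.1600e-03 m)² = 1.611e-04 m²
R_3 = (1.60×10^-8)(3120)/(1.611e-04) = 0.31 Ω
R_total = R_1 + R_2 + R_3 = 7.48 Ω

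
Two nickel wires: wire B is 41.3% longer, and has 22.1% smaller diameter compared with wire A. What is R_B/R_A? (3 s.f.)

2.33

R ∝ L/d², so R_B/R_A = (1 + 41.3/100) × (1 − 22.1/100)⁻²
= 1.413 × 1.648 = 2.33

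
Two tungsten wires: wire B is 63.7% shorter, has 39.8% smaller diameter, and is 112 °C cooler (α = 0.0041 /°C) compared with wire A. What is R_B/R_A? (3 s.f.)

R ∝ ρL/d² with ρ ∝ (1+αΔT), so R_B/R_A = (1 − 63.7/100) × (1 − 39.8/100)⁻² × (1 − 0.0041×112)
= 0.363 × 2.759 × 0.5408 = 0.542

0.542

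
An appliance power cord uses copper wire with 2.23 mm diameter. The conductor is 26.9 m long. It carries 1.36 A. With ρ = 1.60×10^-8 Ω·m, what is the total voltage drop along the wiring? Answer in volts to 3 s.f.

0.150 V

A = π(d/2)² = π(1.1150e-03 m)² = 3.906e-06 m²
R = ρL/A = (1.60×10^-8)(26.9)/(3.906e-06) = 0.1102 Ω
V = IR = 1.36 × 0.1102 = 0.150 V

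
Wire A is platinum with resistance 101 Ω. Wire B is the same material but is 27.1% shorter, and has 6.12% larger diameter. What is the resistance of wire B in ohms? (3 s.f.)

R ∝ L/d², so R_B/R_A = (1 − 27.1/100) × (1 + 6.12/100)⁻²
= 0.729 × 0.888 = 0.6473
R_B = 0.6473 × 101 = 65.4 Ω

65.4 Ω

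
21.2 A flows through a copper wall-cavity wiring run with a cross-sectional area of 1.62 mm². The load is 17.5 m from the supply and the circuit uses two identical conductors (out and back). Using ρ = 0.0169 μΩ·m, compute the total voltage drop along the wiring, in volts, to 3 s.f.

7.74 V

ρ = 0.0169 μΩ·m = 1.69×10^-8 Ω·m
A = 1.62 mm² = 1.620e-06 m²
Total conductor length (both ways) L = 2 × 17.5 = 35 m
R = ρL/A = (1.69×10^-8)(35)/(1.620e-06) = 0.3651 Ω
V = IR = 21.2 × 0.3651 = 7.74 V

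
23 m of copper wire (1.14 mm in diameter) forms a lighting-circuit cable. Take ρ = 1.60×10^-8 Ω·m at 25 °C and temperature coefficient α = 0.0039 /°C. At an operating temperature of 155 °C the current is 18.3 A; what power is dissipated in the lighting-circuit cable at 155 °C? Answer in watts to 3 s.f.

182 W

A = π(d/2)² = π(5.7000e-04 m)² = 1.021e-06 m²
R₍25₎ = ρL/A = (1.60×10^-8)(23)/(1.021e-06) = 0.3605 Ω
R₍155₎ = R₍25₎(1 + αΔT) = 0.3605 × (1 + 0.0039×130) = 0.5433 Ω
P = I²R = (18.3)² × 0.5433 = 182 W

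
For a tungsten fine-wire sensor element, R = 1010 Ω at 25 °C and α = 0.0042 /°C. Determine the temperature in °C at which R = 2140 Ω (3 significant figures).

291 °C

R = R₀(1 + α(T − T₀)) ⇒ T = T₀ + (R/R₀ − 1)/α
T = 25 + (2140/1010 − 1)/0.0042 = 25 + (1.119)/0.0042 = 291 °C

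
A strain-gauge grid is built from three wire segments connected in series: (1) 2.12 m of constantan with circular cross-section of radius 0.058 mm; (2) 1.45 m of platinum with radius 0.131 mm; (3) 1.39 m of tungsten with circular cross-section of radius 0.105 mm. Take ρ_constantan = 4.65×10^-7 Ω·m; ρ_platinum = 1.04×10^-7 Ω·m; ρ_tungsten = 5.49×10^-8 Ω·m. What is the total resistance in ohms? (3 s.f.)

98.3 Ω

Seg 1: A = πr² = π(5.8000e-05 m)² = 1.057e-08 m²
R_1 = (4.65×10^-7)(2.12)/(1.057e-08) = 93.28 Ω
Seg 2: A = πr² = π(1.3100e-04 m)² = 5.391e-08 m²
R_2 = (1.04×10^-7)(1.45)/(5.391e-08) = 2.797 Ω
Seg 3: A = πr² = π(1.0500e-04 m)² = 3.464e-08 m²
R_3 = (5.49×10^-8)(1.39)/(3.464e-08) = 2.203 Ω
R_total = R_1 + R_2 + R_3 = 98.3 Ω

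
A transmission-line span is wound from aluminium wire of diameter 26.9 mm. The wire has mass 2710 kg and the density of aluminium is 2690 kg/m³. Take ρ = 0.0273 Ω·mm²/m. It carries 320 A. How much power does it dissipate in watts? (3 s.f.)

8720 W

ρ = 0.0273 Ω·mm²/m = 2.73×10^-8 Ω·m
A = π(d/2)² = π(1.3450e-02 m)² = 5.6832e-04 m²
L = m/(density·A) = 2710/(2690×5.6832e-04) = 1773 m
R = ρL/A = (2.73×10^-8)(1773)/(5.6832e-04) = 0.08515 Ω
P = I²R = (320)² × 0.08515 = 8720 W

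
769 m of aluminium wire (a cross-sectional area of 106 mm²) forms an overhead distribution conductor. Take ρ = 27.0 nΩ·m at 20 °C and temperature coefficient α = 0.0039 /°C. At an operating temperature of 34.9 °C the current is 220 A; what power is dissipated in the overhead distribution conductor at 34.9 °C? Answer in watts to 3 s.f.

10000 W

ρ = 27.0 nΩ·m = 2.70×10^-8 Ω·m
A = 106 mm² = 1.060e-04 m²
R₍20₎ = ρL/A = (2.70×10^-8)(769)/(1.060e-04) = 0.1959 Ω
R₍34.9₎ = R₍20₎(1 + αΔT) = 0.1959 × (1 + 0.0039×14.9) = 0.2073 Ω
P = I²R = (220)² × 0.2073 = 10000 W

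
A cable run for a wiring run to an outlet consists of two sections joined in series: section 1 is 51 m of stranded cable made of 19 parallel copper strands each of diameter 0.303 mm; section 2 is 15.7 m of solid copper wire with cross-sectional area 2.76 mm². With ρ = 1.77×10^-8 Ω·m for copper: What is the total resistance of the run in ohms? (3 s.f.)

Section 1: A_strand = π(1.5150e-04)² = 7.211e-08 m²; R₁ = ρL/(N·A_s) = (1.77×10^-8)(51)/(19×7.211e-08) = 0.6589 Ω
Section 2: A = 2.76 mm² = 2.760e-06 m²
R₂ = (1.77×10^-8)(15.7)/(2.760e-06) = 0.1007 Ω
R = R₁ + R₂ = 0.760 Ω

0.760 Ω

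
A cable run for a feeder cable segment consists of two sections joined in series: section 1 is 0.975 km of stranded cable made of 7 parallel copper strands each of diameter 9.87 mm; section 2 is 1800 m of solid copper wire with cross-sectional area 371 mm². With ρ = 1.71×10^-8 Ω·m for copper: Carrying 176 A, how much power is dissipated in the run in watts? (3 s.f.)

Section 1: A_strand = π(4.9350e-03)² = 7.651e-05 m²; R₁ = ρL/(N·A_s) = (1.71×10^-8)(975)/(7×7.651e-05) = 0.03113 Ω
Section 2: A = 371 mm² = 3.710e-04 m²
R₂ = (1.71×10^-8)(1800)/(3.710e-04) = 0.08296 Ω
R = R₁ + R₂ = 0.1141 Ω
P = I²R = (176)² × 0.1141 = 3530 W

3530 W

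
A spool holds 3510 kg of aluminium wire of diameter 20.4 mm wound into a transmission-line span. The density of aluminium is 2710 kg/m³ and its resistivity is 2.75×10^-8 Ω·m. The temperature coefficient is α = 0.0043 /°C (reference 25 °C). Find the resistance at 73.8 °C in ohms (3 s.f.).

A = π(d/2)² = π(1.0200e-02 m)² = 3.2685e-04 m²
L = m/(density·A) = 3510/(2710×3.2685e-04) = 3963 m
R = ρL/A = (2.75×10^-8)(3963)/(3.2685e-04) = 0.3334 Ω
R(73.8 °C) = 0.3334 × (1 + 0.0043×48.8) = 0.403 Ω

0.403 Ω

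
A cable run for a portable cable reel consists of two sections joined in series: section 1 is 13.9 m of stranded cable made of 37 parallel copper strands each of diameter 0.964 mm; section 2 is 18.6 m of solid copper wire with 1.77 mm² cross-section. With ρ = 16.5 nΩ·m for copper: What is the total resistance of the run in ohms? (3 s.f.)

ρ = 16.5 nΩ·m = 1.65×10^-8 Ω·m
Section 1: A_strand = π(4.8200e-04)² = 7.299e-07 m²; R₁ = ρL/(N·A_s) = (1.65×10^-8)(13.9)/(37×7.299e-07) = 0.008493 Ω
Section 2: A = 1.77 mm² = 1.770e-06 m²
R₂ = (1.65×10^-8)(18.6)/(1.770e-06) = 0.1734 Ω
R = R₁ + R₂ = 0.182 Ω

0.182 Ω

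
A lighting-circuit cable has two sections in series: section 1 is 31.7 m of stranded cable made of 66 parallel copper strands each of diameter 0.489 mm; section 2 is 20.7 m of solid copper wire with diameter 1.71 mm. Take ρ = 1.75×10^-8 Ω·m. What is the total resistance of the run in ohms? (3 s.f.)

Section 1: A_strand = π(2.4450e-04)² = 1.878e-07 m²; R₁ = ρL/(N·A_s) = (1.75×10^-8)(31.7)/(66×1.878e-07) = 0.04476 Ω
Section 2: A = π(d/2)² = π(8.5500e-04 m)² = 2.297e-06 m²
R₂ = (1.75×10^-8)(20.7)/(2.297e-06) = 0.1577 Ω
R = R₁ + R₂ = 0.202 Ω

0.202 Ω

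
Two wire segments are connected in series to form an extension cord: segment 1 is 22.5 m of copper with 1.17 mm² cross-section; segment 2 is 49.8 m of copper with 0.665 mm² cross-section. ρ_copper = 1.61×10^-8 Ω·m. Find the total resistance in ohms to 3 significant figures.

Segment 1: A = 1.17 mm² = 1.170e-06 m²
R₁ = ρL/A = (1.61×10^-8)(22.5)/(1.170e-06) = 0.3096 Ω
Segment 2: A = 0.665 mm² = 6.650e-07 m²
R₂ = (1.61×10^-8)(49.8)/(6.650e-07) = 1.206 Ω
R = R₁ + R₂ = 1.52 Ω

1.52 Ω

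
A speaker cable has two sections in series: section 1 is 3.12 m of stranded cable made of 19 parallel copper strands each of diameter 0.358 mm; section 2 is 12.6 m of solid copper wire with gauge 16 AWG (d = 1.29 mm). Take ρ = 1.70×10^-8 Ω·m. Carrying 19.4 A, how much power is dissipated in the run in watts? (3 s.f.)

72.1 W

Section 1: A_strand = π(1.7900e-04)² = 1.007e-07 m²; R₁ = ρL/(N·A_s) = (1.70×10^-8)(3.12)/(19×1.007e-07) = 0.02773 Ω
Section 2: A = π(1.29/2 mm)² = π(6.4500e-04 m)² = 1.307e-06 m²
R₂ = (1.70×10^-8)(12.6)/(1.307e-06) = 0.1639 Ω
R = R₁ + R₂ = 0.1916 Ω
P = I²R = (19.4)² × 0.1916 = 72.1 W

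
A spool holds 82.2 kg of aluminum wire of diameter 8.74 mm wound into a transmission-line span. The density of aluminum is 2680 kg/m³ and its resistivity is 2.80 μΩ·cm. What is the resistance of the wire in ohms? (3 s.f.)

0.239 Ω

ρ = 2.80 μΩ·cm = 2.80×10^-8 Ω·m
A = π(d/2)² = π(4.3700e-03 m)² = 5.9995e-05 m²
L = m/(density·A) = 82.2/(2680×5.9995e-05) = 511.2 m
R = ρL/A = (2.80×10^-8)(511.2)/(5.9995e-05) = 0.239 Ω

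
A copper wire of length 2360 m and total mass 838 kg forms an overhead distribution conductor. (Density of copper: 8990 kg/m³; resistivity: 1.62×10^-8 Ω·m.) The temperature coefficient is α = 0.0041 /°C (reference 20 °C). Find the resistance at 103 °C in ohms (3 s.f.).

A = m/(density·L) = 838/(8990×2360) = 3.9498e-05 m²
R = ρL/A = (1.62×10^-8)(2360)/(3.9498e-05) = 0.968 Ω
R(103 °C) = 0.968 × (1 + 0.0041×83) = 1.30 Ω

1.30 Ω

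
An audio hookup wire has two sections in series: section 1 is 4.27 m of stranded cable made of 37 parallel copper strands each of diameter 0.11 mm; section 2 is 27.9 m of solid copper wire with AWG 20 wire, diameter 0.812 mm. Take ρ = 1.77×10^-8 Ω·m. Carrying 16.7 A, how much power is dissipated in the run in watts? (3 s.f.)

326 W

Section 1: A_strand = π(5.5000e-05)² = 9.503e-09 m²; R₁ = ρL/(N·A_s) = (1.77×10^-8)(4.27)/(37×9.503e-09) = 0.2149 Ω
Section 2: A = π(0.812/2 mm)² = π(4.0600e-04 m)² = 5.178e-07 m²
R₂ = (1.77×10^-8)(27.9)/(5.178e-07) = 0.9536 Ω
R = R₁ + R₂ = 1.169 Ω
P = I²R = (16.7)² × 1.169 = 326 W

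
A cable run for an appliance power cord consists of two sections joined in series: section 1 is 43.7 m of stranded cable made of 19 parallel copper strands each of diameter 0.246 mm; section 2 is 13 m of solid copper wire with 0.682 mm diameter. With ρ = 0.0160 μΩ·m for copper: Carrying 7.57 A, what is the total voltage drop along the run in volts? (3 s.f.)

ρ = 0.0160 μΩ·m = 1.60×10^-8 Ω·m
Section 1: A_strand = π(1.2300e-04)² = 4.753e-08 m²; R₁ = ρL/(N·A_s) = (1.60×10^-8)(43.7)/(19×4.753e-08) = 0.7743 Ω
Section 2: A = π(d/2)² = π(3.4100e-04 m)² = 3.653e-07 m²
R₂ = (1.60×10^-8)(13)/(3.653e-07) = 0.5694 Ω
R = R₁ + R₂ = 1.344 Ω
V = IR = 7.57 × 1.344 = 10.2 V

10.2 V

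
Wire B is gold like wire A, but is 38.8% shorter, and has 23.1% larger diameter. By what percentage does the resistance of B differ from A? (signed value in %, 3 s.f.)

-59.6%

R ∝ L/d², so R_B/R_A = (1 − 38.8/100) × (1 + 23.1/100)⁻²
= 0.612 × 0.6599 = 0.4039
(R_B − R_A)/R_A = 0.4039 − 1 = -59.6%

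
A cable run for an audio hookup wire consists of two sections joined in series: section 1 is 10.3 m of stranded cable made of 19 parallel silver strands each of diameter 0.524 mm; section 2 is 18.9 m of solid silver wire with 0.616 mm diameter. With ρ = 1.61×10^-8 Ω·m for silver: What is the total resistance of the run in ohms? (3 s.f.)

Section 1: A_strand = π(2.6200e-04)² = 2.157e-07 m²; R₁ = ρL/(N·A_s) = (1.61×10^-8)(10.3)/(19×2.157e-07) = 0.04047 Ω
Section 2: A = π(d/2)² = π(3.0800e-04 m)² = 2.980e-07 m²
R₂ = (1.61×10^-8)(18.9)/(2.980e-07) = 1.021 Ω
R = R₁ + R₂ = 1.06 Ω

1.06 Ω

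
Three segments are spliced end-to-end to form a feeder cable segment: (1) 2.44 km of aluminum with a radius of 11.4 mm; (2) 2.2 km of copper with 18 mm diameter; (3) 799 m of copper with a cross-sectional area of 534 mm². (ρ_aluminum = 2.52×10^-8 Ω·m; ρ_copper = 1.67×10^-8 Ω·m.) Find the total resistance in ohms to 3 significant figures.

Seg 1: A = πr² = π(1.1400e-02 m)² = 4.083e-04 m²
R_1 = (2.52×10^-8)(2440)/(4.083e-04) = 0.1506 Ω
Seg 2: A = π(d/2)² = π(9.0000e-03 m)² = 2.545e-04 m²
R_2 = (1.67×10^-8)(2200)/(2.545e-04) = 0.1444 Ω
Seg 3: A = 534 mm² = 5.340e-04 m²
R_3 = (1.67×10^-8)(799)/(5.340e-04) = 0.02499 Ω
R_total = R_1 + R_2 + R_3 = 0.320 Ω

0.320 Ω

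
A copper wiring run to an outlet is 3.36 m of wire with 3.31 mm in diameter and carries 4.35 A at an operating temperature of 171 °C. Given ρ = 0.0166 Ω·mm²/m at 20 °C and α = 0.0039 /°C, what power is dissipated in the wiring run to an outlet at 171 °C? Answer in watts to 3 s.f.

ρ = 0.0166 Ω·mm²/m = 1.66×10^-8 Ω·m
A = π(d/2)² = π(1.6550e-03 m)² = 8.605e-06 m²
R₍20₎ = ρL/A = (1.66×10^-8)(3.36)/(8.605e-06) = 0.006482 Ω
R₍171₎ = R₍20₎(1 + αΔT) = 0.006482 × (1 + 0.0039×151) = 0.0103 Ω
P = I²R = (4.35)² × 0.0103 = 0.195 W

0.195 W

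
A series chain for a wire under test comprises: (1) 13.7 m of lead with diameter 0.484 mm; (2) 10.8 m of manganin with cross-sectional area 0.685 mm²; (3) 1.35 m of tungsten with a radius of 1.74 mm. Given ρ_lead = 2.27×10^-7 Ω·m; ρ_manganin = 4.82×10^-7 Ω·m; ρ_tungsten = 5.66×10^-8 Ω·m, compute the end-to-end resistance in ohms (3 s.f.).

Seg 1: A = π(d/2)² = π(2.4200e-04 m)² = 1.840e-07 m²
R_1 = (2.27×10^-7)(13.7)/(1.840e-07) = 16.9 Ω
Seg 2: A = 0.685 mm² = 6.850e-07 m²
R_2 = (4.82×10^-7)(10.8)/(6.850e-07) = 7.599 Ω
Seg 3: A = πr² = π(1.7400e-03 m)² = 9.511e-06 m²
R_3 = (5.66×10^-8)(1.35)/(9.511e-06) = 0.008033 Ω
R_total = R_1 + R_2 + R_3 = 24.5 Ω

24.5 Ω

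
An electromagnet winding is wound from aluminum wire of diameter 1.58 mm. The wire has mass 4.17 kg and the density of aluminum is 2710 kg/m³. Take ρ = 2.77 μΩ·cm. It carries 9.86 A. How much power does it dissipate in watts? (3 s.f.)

ρ = 2.77 μΩ·cm = 2.77×10^-8 Ω·m
A = π(d/2)² = π(7.9000e-04 m)² = 1.9607e-06 m²
L = m/(density·A) = 4.17/(2710×1.9607e-06) = 784.8 m
R = ρL/A = (2.77×10^-8)(784.8)/(1.9607e-06) = 11.09 Ω
P = I²R = (9.86)² × 11.09 = 1080 W

1080 W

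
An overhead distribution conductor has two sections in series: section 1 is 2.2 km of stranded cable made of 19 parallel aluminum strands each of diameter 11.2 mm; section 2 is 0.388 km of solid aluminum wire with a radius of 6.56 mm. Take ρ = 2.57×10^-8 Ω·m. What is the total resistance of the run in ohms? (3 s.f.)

0.104 Ω

Section 1: A_strand = π(5.6000e-03)² = 9.852e-05 m²; R₁ = ρL/(N·A_s) = (2.57×10^-8)(2200)/(19×9.852e-05) = 0.0302 Ω
Section 2: A = πr² = π(6.5600e-03 m)² = 1.352e-04 m²
R₂ = (2.57×10^-8)(388)/(1.352e-04) = 0.07376 Ω
R = R₁ + R₂ = 0.104 Ω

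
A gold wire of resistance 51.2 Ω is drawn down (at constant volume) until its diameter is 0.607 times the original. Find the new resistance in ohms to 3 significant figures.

Volume constant ⇒ L' = L/r² with r = 0.607. R' = ρL'/A' = ρ(L/r²)/(πr²d₀²/4) = R/r⁴.
R' = 7.366 × 51.2 = 377 Ω

377 Ω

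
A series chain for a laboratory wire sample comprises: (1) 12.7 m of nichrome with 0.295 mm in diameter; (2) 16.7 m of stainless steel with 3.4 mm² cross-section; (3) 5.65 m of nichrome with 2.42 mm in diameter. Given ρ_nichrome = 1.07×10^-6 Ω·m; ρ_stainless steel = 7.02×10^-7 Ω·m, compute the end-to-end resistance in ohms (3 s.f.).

204 Ω

Seg 1: A = π(d/2)² = π(1.4750e-04 m)² = 6.835e-08 m²
R_1 = (1.07×10^-6)(12.7)/(6.835e-08) = 198.8 Ω
Seg 2: A = 3.4 mm² = 3.400e-06 m²
R_2 = (7.02×10^-7)(16.7)/(3.400e-06) = 3.448 Ω
Seg 3: A = π(d/2)² = π(1.2100e-03 m)² = 4.600e-06 m²
R_3 = (1.07×10^-6)(5.65)/(4.600e-06) = 1.314 Ω
R_total = R_1 + R_2 + R_3 = 204 Ω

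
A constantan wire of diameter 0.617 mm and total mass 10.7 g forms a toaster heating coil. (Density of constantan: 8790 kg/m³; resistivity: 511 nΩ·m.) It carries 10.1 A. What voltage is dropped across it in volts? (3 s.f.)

ρ = 511 nΩ·m = 5.11×10^-7 Ω·m
A = π(d/2)² = π(3.0850e-04 m)² = 2.9899e-07 m²
L = m/(density·A) = 0.0107/(8790×2.9899e-07) = 4.071 m
R = ρL/A = (5.11×10^-7)(4.071)/(2.9899e-07) = 6.958 Ω
V = IR = 10.1 × 6.958 = 70.3 V

70.3 V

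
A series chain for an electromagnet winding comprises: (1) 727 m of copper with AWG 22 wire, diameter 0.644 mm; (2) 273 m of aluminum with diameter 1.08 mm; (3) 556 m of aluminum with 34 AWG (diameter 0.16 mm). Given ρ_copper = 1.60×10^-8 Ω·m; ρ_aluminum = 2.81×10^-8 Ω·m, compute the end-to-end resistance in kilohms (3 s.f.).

0.821 kΩ

Seg 1: A = π(0.644/2 mm)² = π(3.2200e-04 m)² = 3.257e-07 m²
R_1 = (1.60×10^-8)(727)/(3.257e-07) = 35.71 Ω
Seg 2: A = π(d/2)² = π(5.4000e-04 m)² = 9.161e-07 m²
R_2 = (2.81×10^-8)(273)/(9.161e-07) = 8.374 Ω
Seg 3: A = π(0.16/2 mm)² = π(8.0000e-05 m)² = 2.011e-08 m²
R_3 = (2.81×10^-8)(556)/(2.011e-08) = 777.1 Ω
R_total = R_1 + R_2 + R_3 = 0.821 kΩ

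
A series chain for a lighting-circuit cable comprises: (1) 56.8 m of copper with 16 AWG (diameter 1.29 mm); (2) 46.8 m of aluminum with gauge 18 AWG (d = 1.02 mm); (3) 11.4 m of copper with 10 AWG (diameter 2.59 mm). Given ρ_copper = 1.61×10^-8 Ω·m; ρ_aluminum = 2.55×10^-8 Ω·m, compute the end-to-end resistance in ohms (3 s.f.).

2.20 Ω

Seg 1: A = π(1.29/2 mm)² = π(6.4500e-04 m)² = 1.307e-06 m²
R_1 = (1.61×10^-8)(56.8)/(1.307e-06) = 0.6997 Ω
Seg 2: A = π(1.02/2 mm)² = π(5.1000e-04 m)² = 8.171e-07 m²
R_2 = (2.55×10^-8)(46.8)/(8.171e-07) = 1.46 Ω
Seg 3: A = π(2.59/2 mm)² = π(1.2950e-03 m)² = 5.269e-06 m²
R_3 = (1.61×10^-8)(11.4)/(5.269e-06) = 0.03484 Ω
R_total = R_1 + R_2 + R_3 = 2.20 Ω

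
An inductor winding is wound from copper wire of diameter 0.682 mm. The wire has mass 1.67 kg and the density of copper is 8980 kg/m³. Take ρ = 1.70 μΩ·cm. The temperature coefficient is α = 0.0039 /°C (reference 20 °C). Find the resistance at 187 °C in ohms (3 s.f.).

ρ = 1.70 μΩ·cm = 1.70×10^-8 Ω·m
A = π(d/2)² = π(3.4100e-04 m)² = 3.6531e-07 m²
L = m/(density·A) = 1.67/(8980×3.6531e-07) = 509.1 m
R = ρL/A = (1.70×10^-8)(509.1)/(3.6531e-07) = 23.69 Ω
R(187 °C) = 23.69 × (1 + 0.0039×167) = 39.1 Ω

39.1 Ω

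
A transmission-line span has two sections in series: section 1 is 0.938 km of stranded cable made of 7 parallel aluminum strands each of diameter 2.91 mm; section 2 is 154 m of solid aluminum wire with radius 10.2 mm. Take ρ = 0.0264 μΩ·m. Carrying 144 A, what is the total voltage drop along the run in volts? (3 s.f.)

78.4 V

ρ = 0.0264 μΩ·m = 2.64×10^-8 Ω·m
Section 1: A_strand = π(1.4550e-03)² = 6.651e-06 m²; R₁ = ρL/(N·A_s) = (2.64×10^-8)(938)/(7×6.651e-06) = 0.5319 Ω
Section 2: A = πr² = π(1.0200e-02 m)² = 3.269e-04 m²
R₂ = (2.64×10^-8)(154)/(3.269e-04) = 0.01244 Ω
R = R₁ + R₂ = 0.5443 Ω
V = IR = 144 × 0.5443 = 78.4 V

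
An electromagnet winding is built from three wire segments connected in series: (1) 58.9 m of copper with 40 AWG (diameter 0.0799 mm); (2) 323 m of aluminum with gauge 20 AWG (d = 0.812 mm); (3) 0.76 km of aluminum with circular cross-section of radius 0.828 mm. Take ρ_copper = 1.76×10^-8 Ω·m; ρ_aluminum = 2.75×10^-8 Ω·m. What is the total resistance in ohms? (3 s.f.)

Seg 1: A = π(0.0799/2 mm)² = π(3.9950e-05 m)² = 5.014e-09 m²
R_1 = (1.76×10^-8)(58.9)/(5.014e-09) = 206.7 Ω
Seg 2: A = π(0.812/2 mm)² = π(4.0600e-04 m)² = 5.178e-07 m²
R_2 = (2.75×10^-8)(323)/(5.178e-07) = 17.15 Ω
Seg 3: A = πr² = π(8.2800e-04 m)² = 2.154e-06 m²
R_3 = (2.75×10^-8)(760)/(2.154e-06) = 9.704 Ω
R_total = R_1 + R_2 + R_3 = 234 Ω

234 Ω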